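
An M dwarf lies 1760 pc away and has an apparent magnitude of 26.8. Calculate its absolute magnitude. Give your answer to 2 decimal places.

5 log₁₀(d/10 pc) = 5 log₁₀(1760) − 5 = 11.228
M = m − 5 log₁₀(d/10) = 26.8 − 11.228 = 15.572

M ≈ 15.57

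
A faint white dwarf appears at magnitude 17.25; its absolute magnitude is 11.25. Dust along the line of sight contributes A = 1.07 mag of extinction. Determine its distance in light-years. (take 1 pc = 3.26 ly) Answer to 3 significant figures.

m − M = 5 log₁₀(d/10 pc) + A  ⇒  17.25 − (11.25) − 1.07 = 5 log₁₀(d/10)
4.930 = 5 log₁₀(d/10)
log₁₀ d = (m − M − A)/5 + 1 = 1.9860
d = 10^1.9860 = 96.83 pc
= 315.7 ly

d ≈ 316 ly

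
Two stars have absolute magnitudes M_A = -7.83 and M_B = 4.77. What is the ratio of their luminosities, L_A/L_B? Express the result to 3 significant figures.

L_A/L_B ≈ 110000

ΔM = M_A − M_B = -12.60
L_A/L_B = 10^(−0.4 ΔM) = 10^5.040 = 109600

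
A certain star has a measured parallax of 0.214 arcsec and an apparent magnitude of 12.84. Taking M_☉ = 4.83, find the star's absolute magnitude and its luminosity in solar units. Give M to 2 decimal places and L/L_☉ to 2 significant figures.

M ≈ 14.49; L/L_☉ ≈ 1.4×10^-4

d = 1/p = 1/0.214″ = 4.673 pc
M = m − 5 log₁₀ d + 5 = 12.84 − 5·0.6696 + 5 = 14.492
M − M_☉ = 14.492 − 4.83 = 9.662
L/L_☉ = 10^(−0.4 × 9.662) = 1.365×10^-4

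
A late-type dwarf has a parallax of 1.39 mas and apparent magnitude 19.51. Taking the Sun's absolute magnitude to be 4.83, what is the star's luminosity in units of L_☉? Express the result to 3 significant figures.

L/L_☉ ≈ 6.95×10^-3

d = 1/p = 1000/1.39 mas = 719.4 pc
M = m − 5 log₁₀ d + 5 = 19.51 − 5·2.8570 + 5 = 10.225
M − M_☉ = 10.225 − 4.83 = 5.395
L/L_☉ = 10^(−0.4 × 5.395) = 6.950×10^-3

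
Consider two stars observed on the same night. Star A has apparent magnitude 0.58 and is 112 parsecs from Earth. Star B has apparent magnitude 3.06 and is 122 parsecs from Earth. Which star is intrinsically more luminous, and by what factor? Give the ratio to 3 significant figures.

Star A is more luminous, by a factor of 8.27.

Star A: M = m − 5 log₁₀ d + 5 = 0.58 − 5·2.0492 + 5 = -4.666
Star B: M = m − 5 log₁₀ d + 5 = 3.06 − 5·2.0864 + 5 = -2.372
ΔM = M_A − M_B = -4.666 − (-2.372) = -2.294; smaller M is more luminous → Star A.
L ratio = 10^(0.4 |ΔM|) = 10^0.918 = 8.274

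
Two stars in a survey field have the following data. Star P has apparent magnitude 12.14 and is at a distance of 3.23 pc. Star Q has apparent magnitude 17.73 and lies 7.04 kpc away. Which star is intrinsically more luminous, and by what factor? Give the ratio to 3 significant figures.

Star P: M = m − 5 log₁₀ d + 5 = 12.14 − 5·0.5092 + 5 = 14.594
Star Q: d = 7.04 kpc = 7040 pc
Star Q: M = m − 5 log₁₀ d + 5 = 17.73 − 5·3.8476 + 5 = 3.492
ΔM = M_P − M_Q = 14.594 − (3.492) = 11.102; smaller M is more luminous → Star Q.
L ratio = 10^(0.4 |ΔM|) = 10^4.441 = 27590

Star Q is more luminous, by a factor of 27600.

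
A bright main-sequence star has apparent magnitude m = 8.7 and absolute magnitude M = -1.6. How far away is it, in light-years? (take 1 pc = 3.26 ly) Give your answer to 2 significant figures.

d ≈ 3700 ly

Distance modulus: m − M = 8.7 − (-1.6) = 10.300
m − M = 5 log₁₀ d − 5
log₁₀ d = (m − M)/5 + 1 = 3.0600
d = 10^3.0600 = 1148 pc
= 3743 ly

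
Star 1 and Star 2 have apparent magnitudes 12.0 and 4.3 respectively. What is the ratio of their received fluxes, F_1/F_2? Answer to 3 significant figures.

Magnitude difference = 7.7
Flux ratio = 10^(−0.4 Δm) = 10^(−0.4 × 7.7) = 10^-3.080 = 8.318×10^-4

F_1/F_2 ≈ 8.32×10^-4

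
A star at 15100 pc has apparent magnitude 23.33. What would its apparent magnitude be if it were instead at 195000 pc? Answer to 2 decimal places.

m ≈ 28.89

Flux ∝ 1/d², so Δm = 5 log₁₀(d₂/d₁) = 5 log₁₀(195000/15100) = 5.555
m₂ = m₁ + Δm = 23.33 + (5.555) = 28.885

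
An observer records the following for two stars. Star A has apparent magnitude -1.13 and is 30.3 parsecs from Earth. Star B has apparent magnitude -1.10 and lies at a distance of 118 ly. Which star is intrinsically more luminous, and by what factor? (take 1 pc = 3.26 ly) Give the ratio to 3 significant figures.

Star A: M = m − 5 log₁₀ d + 5 = -1.13 − 5·1.4814 + 5 = -3.537
Star B: d = 118 ly / 3.26 = 36.20 pc
Star B: M = m − 5 log₁₀ d + 5 = -1.10 − 5·1.5587 + 5 = -3.893
ΔM = M_A − M_B = -3.537 − (-3.893) = 0.356; smaller M is more luminous → Star B.
L ratio = 10^(0.4 |ΔM|) = 10^0.142 = 1.388

Star B is more luminous, by a factor of 1.39.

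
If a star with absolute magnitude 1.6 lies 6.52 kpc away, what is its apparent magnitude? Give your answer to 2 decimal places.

m ≈ 15.67

d = 6.52 kpc = 6520 pc
m = M + 5 log₁₀ d − 5 = 1.6 + 5·3.8142 − 5 = 15.671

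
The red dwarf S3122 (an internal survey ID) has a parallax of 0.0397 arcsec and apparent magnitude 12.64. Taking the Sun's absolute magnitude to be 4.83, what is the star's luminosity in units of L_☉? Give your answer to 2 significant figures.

L/L_☉ ≈ 4.8×10^-3

d = 1/p = 1/0.0397″ = 25.19 pc
M = m − 5 log₁₀ d + 5 = 12.64 − 5·1.4012 + 5 = 10.634
M − M_☉ = 10.634 − 4.83 = 5.804
L/L_☉ = 10^(−0.4 × 5.804) = 4.769×10^-3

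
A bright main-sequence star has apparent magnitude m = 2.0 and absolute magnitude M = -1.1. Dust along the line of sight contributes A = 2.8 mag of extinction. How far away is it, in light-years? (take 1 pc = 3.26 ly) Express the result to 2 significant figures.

d ≈ 37 ly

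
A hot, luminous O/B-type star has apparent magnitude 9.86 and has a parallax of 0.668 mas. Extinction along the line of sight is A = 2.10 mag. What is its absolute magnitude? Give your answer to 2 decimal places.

p = 0.668 mas = 6.68×10^-4″ → d = 1/p = 1497 pc
5 log₁₀(d/10 pc) = 5 log₁₀(1497) − 5 = 10.876
M = m − 5 log₁₀(d/10) − A = 9.86 − 10.876 − 2.10 = -3.116

M ≈ -3.12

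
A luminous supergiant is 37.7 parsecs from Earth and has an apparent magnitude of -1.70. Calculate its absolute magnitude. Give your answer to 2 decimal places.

M ≈ -4.58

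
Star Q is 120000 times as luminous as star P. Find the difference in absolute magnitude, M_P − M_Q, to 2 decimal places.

Pogson: ΔM = −2.5 log₁₀(ratio) = −2.5 log₁₀(120000) = −2.5 × 5.0792 = -12.698
Star Q is brighter so has the smaller magnitude: M_P − M_Q is positive.

M_P − M_Q ≈ 12.70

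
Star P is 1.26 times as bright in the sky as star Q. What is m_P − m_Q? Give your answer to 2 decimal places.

Pogson: Δm = −2.5 log₁₀(ratio) = −2.5 log₁₀(1.26) = −2.5 × 0.1004 = -0.251
Star P is brighter, so it has the smaller magnitude: the difference is negative.

m_P − m_Q ≈ -0.25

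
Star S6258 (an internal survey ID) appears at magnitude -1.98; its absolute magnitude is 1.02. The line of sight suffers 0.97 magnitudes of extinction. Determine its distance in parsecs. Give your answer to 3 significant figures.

d ≈ 1.61 pc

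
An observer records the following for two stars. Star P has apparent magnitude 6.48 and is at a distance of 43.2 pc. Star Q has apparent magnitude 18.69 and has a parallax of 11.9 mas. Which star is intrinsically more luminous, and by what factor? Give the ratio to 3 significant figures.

Star P is more luminous, by a factor of 20200.

Star P: M = m − 5 log₁₀ d + 5 = 6.48 − 5·1.6355 + 5 = 3.303
Star Q: p = 11.9 mas = 0.0119″ → d = 1/p = 84.03 pc
Star Q: M = m − 5 log₁₀ d + 5 = 18.69 − 5·1.9245 + 5 = 14.068
ΔM = M_P − M_Q = 3.303 − (14.068) = -10.765; smaller M is more luminous → Star P.
L ratio = 10^(0.4 |ΔM|) = 10^4.306 = 20230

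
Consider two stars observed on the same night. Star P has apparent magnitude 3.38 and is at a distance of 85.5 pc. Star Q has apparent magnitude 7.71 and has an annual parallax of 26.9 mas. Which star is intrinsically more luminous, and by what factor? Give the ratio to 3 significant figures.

Star P is more luminous, by a factor of 285.

Star P: M = m − 5 log₁₀ d + 5 = 3.38 − 5·1.9320 + 5 = -1.280
Star Q: p = 26.9 mas = 0.0269″ → d = 1/p = 37.17 pc
Star Q: M = m − 5 log₁₀ d + 5 = 7.71 − 5·1.5702 + 5 = 4.859
ΔM = M_P − M_Q = -1.280 − (4.859) = -6.139; smaller M is more luminous → Star P.
L ratio = 10^(0.4 |ΔM|) = 10^2.455 = 285.4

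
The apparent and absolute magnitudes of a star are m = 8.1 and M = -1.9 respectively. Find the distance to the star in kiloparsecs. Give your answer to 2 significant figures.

d ≈ 1.0 kpc

μ = m − M = 10.000
m − M = 5 log₁₀ d − 5
log₁₀ d = (m − M)/5 + 1 = 3.0000
d = 10^3.0000 = 1000 pc
= 1.000 kpc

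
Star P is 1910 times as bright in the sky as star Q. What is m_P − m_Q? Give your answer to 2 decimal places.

m_P − m_Q ≈ -8.20

Pogson: Δm = −2.5 log₁₀(ratio) = −2.5 log₁₀(1910) = −2.5 × 3.2810 = -8.203
Star P is brighter, so it has the smaller magnitude: the difference is negative.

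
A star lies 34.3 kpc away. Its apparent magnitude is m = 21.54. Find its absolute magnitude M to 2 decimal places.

M ≈ 3.86

d = 34.3 kpc = 34300 pc
5 log₁₀(d/10 pc) = 5 log₁₀(34300) − 5 = 17.676
M = m − 5 log₁₀(d/10) = 21.54 − 17.676 = 3.864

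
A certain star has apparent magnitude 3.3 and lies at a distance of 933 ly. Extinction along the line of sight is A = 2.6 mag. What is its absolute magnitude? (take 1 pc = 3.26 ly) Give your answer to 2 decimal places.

d = 933 ly / 3.26 = 286.2 pc
5 log₁₀(d/10 pc) = 5 log₁₀(286.2) − 5 = 7.283
M = m − 5 log₁₀(d/10) − A = 3.3 − 7.283 − 2.6 = -6.583

M ≈ -6.58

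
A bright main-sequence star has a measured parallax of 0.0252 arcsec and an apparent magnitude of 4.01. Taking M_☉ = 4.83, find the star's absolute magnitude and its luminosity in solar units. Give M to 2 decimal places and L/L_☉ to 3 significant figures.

d = 1/p = 1/0.0252″ = 39.68 pc
M = m − 5 log₁₀ d + 5 = 4.01 − 5·1.5986 + 5 = 1.017
M − M_☉ = 1.017 − 4.83 = -3.813
L/L_☉ = 10^(−0.4 × -3.813) = 33.51

M ≈ 1.02; L/L_☉ ≈ 33.5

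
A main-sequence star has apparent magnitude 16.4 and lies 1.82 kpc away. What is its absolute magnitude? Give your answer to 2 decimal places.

M ≈ 5.10

d = 1.82 kpc = 1820 pc
5 log₁₀(d/10 pc) = 5 log₁₀(1820) − 5 = 11.300
M = m − 5 log₁₀(d/10) = 16.4 − 11.300 = 5.100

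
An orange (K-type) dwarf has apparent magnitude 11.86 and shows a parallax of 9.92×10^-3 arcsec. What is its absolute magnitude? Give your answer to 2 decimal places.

M ≈ 6.84

d = 1/p = 1/9.92×10^-3″ = 100.8 pc
5 log₁₀(d/10 pc) = 5 log₁₀(100.8) − 5 = 5.017
M = m − 5 log₁₀(d/10) = 11.86 − 5.017 = 6.843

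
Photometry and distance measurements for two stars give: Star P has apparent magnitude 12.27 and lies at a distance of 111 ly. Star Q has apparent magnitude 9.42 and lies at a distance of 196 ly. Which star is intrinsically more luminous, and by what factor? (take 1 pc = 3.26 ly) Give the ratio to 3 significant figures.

Star Q is more luminous, by a factor of 43.0.

Star P: d = 111 ly / 3.26 = 34.05 pc
Star P: M = m − 5 log₁₀ d + 5 = 12.27 − 5·1.5321 + 5 = 9.609
Star Q: d = 196 ly / 3.26 = 60.12 pc
Star Q: M = m − 5 log₁₀ d + 5 = 9.42 − 5·1.7790 + 5 = 5.525
ΔM = M_P − M_Q = 9.609 − (5.525) = 4.085; smaller M is more luminous → Star Q.
L ratio = 10^(0.4 |ΔM|) = 10^1.634 = 43.04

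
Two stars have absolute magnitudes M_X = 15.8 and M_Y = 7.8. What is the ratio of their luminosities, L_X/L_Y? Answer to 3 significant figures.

L_X/L_Y ≈ 6.31×10^-4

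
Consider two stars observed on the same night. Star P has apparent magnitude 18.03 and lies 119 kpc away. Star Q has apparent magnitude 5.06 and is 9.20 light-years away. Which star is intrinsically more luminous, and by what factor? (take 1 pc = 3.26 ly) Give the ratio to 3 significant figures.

Star P: d = 119 kpc = 119000 pc
Star P: M = m − 5 log₁₀ d + 5 = 18.03 − 5·5.0755 + 5 = -2.348
Star Q: d = 9.20 ly / 3.26 = 2.822 pc
Star Q: M = m − 5 log₁₀ d + 5 = 5.06 − 5·0.4506 + 5 = 7.807
ΔM = M_P − M_Q = -2.348 − (7.807) = -10.155; smaller M is more luminous → Star P.
L ratio = 10^(0.4 |ΔM|) = 10^4.062 = 11530

Star P is more luminous, by a factor of 11500.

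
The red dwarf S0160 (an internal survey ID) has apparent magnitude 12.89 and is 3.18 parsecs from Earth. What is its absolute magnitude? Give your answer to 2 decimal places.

5 log₁₀(d/10 pc) = 5 log₁₀(3.180) − 5 = -2.488
M = m − 5 log₁₀(d/10) = 12.89 + 2.488 = 15.378

M ≈ 15.38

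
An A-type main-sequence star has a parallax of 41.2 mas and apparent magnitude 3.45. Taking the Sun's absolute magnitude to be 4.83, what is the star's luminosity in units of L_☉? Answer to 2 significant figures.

d = 1/p = 1000/41.2 mas = 24.27 pc
M = m − 5 log₁₀ d + 5 = 3.45 − 5·1.3851 + 5 = 1.524
M − M_☉ = 1.524 − 4.83 = -3.306
L/L_☉ = 10^(−0.4 × -3.306) = 21.00

L/L_☉ ≈ 21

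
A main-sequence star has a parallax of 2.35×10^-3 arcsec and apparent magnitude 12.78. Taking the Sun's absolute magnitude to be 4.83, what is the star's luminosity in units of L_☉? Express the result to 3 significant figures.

L/L_☉ ≈ 1.20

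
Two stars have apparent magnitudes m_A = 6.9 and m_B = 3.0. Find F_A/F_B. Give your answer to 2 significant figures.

F_A/F_B ≈ 0.028

Δm = 6.9 − (3.0) = 3.9
Flux ratio = 10^(−0.4 Δm) = 10^(−0.4 × 3.9) = 10^-1.560 = 0.02754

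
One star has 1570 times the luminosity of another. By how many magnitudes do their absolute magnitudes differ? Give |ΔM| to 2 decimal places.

|ΔM| ≈ 7.99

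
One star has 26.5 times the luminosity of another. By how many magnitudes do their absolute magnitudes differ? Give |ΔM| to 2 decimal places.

|ΔM| ≈ 3.56

Pogson: ΔM = −2.5 log₁₀(ratio) = −2.5 log₁₀(26.5) = −2.5 × 1.4232 = -3.558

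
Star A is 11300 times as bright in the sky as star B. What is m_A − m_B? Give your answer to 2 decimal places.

m_A − m_B ≈ -10.13

Pogson: Δm = −2.5 log₁₀(ratio) = −2.5 log₁₀(11300) = −2.5 × 4.0531 = -10.133
Star A is brighter, so it has the smaller magnitude: the difference is negative.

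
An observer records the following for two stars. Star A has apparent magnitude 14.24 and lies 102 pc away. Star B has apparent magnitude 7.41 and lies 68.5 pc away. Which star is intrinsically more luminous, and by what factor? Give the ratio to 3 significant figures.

Star B is more luminous, by a factor of 243.

Star A: M = m − 5 log₁₀ d + 5 = 14.24 − 5·2.0086 + 5 = 9.197
Star B: M = m − 5 log₁₀ d + 5 = 7.41 − 5·1.8357 + 5 = 3.232
ΔM = M_A − M_B = 9.197 − (3.232) = 5.965; smaller M is more luminous → Star B.
L ratio = 10^(0.4 |ΔM|) = 10^2.386 = 243.3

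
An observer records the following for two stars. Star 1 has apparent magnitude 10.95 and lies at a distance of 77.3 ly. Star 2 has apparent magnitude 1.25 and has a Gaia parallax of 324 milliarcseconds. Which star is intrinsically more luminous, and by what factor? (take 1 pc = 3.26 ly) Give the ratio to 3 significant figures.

Star 1: d = 77.3 ly / 3.26 = 23.71 pc
Star 1: M = m − 5 log₁₀ d + 5 = 10.95 − 5·1.3750 + 5 = 9.075
Star 2: p = 324 mas = 0.324″ → d = 1/p = 3.086 pc
Star 2: M = m − 5 log₁₀ d + 5 = 1.25 − 5·0.4895 + 5 = 3.803
ΔM = M_1 − M_2 = 9.075 − (3.803) = 5.272; smaller M is more luminous → Star 2.
L ratio = 10^(0.4 |ΔM|) = 10^2.109 = 128.5

Star 2 is more luminous, by a factor of 129.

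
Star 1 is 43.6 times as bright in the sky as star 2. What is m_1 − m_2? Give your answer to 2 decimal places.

Pogson: Δm = −2.5 log₁₀(ratio) = −2.5 log₁₀(43.6) = −2.5 × 1.6395 = -4.099
Star 1 is brighter, so it has the smaller magnitude: the difference is negative.

m_1 − m_2 ≈ -4.10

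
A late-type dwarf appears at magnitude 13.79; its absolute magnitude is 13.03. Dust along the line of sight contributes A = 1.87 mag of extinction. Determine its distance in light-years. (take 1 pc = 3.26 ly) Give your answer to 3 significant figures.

d ≈ 19.6 ly

m − M = 5 log₁₀(d/10 pc) + A  ⇒  13.79 − (13.03) − 1.87 = 5 log₁₀(d/10)
-1.110 = 5 log₁₀(d/10)
log₁₀ d = (m − M − A)/5 + 1 = 0.7780
d = 10^0.7780 = 5.998 pc
= 19.55 ly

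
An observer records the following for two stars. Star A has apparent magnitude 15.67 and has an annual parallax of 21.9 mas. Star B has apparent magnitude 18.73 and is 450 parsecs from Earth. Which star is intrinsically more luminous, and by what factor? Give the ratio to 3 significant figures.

Star B is more luminous, by a factor of 5.80.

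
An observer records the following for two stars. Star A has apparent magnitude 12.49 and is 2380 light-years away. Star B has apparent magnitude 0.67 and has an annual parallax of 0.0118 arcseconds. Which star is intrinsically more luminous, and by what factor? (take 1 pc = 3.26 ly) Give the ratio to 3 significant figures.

Star B is more luminous, by a factor of 720.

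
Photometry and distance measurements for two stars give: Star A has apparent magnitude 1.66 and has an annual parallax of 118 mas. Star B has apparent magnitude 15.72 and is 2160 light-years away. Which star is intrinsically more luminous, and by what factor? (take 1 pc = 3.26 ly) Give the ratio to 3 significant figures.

Star A: p = 118 mas = 0.118″ → d = 1/p = 8.475 pc
Star A: M = m − 5 log₁₀ d + 5 = 1.66 − 5·0.9281 + 5 = 2.019
Star B: d = 2160 ly / 3.26 = 662.6 pc
Star B: M = m − 5 log₁₀ d + 5 = 15.72 − 5·2.8212 + 5 = 6.614
ΔM = M_A − M_B = 2.019 − (6.614) = -4.594; smaller M is more luminous → Star A.
L ratio = 10^(0.4 |ΔM|) = 10^1.838 = 68.83

Star A is more luminous, by a factor of 68.8.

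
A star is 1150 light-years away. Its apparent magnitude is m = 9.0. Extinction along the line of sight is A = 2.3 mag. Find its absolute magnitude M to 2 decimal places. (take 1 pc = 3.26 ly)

M ≈ -1.04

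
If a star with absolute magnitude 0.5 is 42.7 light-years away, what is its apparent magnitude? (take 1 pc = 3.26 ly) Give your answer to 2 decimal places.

d = 42.7 ly / 3.26 = 13.10 pc
m = M + 5 log₁₀ d − 5 = 0.5 + 5·1.1172 − 5 = 1.086

m ≈ 1.09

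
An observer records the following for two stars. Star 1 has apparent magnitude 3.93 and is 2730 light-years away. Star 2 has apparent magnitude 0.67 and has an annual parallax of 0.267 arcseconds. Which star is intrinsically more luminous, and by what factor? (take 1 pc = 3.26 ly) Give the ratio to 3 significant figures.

Star 1: d = 2730 ly / 3.26 = 837.4 pc
Star 1: M = m − 5 log₁₀ d + 5 = 3.93 − 5·2.9229 + 5 = -5.685
Star 2: d = 1/p = 1/0.267″ = 3.745 pc
Star 2: M = m − 5 log₁₀ d + 5 = 0.67 − 5·0.5735 + 5 = 2.803
ΔM = M_1 − M_2 = -5.685 − (2.803) = -8.487; smaller M is more luminous → Star 1.
L ratio = 10^(0.4 |ΔM|) = 10^3.395 = 2483

Star 1 is more luminous, by a factor of 2480.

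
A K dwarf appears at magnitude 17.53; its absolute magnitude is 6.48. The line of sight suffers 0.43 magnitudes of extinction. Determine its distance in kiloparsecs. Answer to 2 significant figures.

d ≈ 1.3 kpc

m − M = 5 log₁₀(d/10 pc) + A  ⇒  17.53 − (6.48) − 0.43 = 5 log₁₀(d/10)
10.620 = 5 log₁₀(d/10)
log₁₀ d = (m − M − A)/5 + 1 = 3.1240
d = 10^3.1240 = 1330 pc
= 1.330 kpc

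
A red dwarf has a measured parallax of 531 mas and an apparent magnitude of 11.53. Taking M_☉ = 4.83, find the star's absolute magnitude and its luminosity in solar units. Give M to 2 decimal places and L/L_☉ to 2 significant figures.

M ≈ 15.16; L/L_☉ ≈ 7.4×10^-5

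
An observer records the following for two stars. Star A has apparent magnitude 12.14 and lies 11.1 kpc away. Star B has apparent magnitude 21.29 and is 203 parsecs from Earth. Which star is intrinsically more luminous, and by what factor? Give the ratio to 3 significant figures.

Star A: d = 11.1 kpc = 11100 pc
Star A: M = m − 5 log₁₀ d + 5 = 12.14 − 5·4.0453 + 5 = -3.087
Star B: M = m − 5 log₁₀ d + 5 = 21.29 − 5·2.3075 + 5 = 14.753
ΔM = M_A − M_B = -3.087 − (14.753) = -17.839; smaller M is more luminous → Star A.
L ratio = 10^(0.4 |ΔM|) = 10^7.136 = 1.367×10^7

Star A is more luminous, by a factor of 1.37×10^7.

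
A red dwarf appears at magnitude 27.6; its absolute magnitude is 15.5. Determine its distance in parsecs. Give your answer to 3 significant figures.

Distance modulus: m − M = 27.6 − (15.5) = 12.100
m − M = 5 log₁₀ d − 5
log₁₀ d = (m − M)/5 + 1 = 3.4200
d = 10^3.4200 = 2630 pc

d ≈ 2630 pc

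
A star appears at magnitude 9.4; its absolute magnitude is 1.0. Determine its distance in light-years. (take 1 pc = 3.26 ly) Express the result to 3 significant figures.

μ = m − M = 8.400
m − M = 5 log₁₀ d − 5
log₁₀ d = (m − M)/5 + 1 = 2.6800
d = 10^2.6800 = 478.6 pc
= 1560 ly

d ≈ 1560 ly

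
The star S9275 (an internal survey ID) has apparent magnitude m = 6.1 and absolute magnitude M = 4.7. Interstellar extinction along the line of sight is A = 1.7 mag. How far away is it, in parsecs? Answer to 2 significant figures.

d ≈ 8.7 pc

m − M = 5 log₁₀(d/10 pc) + A  ⇒  6.1 − (4.7) − 1.7 = 5 log₁₀(d/10)
-0.300 = 5 log₁₀(d/10)
log₁₀ d = (m − M − A)/5 + 1 = 0.9400
d = 10^0.9400 = 8.710 pc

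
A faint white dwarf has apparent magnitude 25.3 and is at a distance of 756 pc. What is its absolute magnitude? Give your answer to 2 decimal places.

5 log₁₀(d/10 pc) = 5 log₁₀(756.0) − 5 = 9.393
M = m − 5 log₁₀(d/10) = 25.3 − 9.393 = 15.907

M ≈ 15.91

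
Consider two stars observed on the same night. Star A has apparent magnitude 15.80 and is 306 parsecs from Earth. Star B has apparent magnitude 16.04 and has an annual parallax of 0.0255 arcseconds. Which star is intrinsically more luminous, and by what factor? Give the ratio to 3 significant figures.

Star A is more luminous, by a factor of 75.9.

Star A: M = m − 5 log₁₀ d + 5 = 15.80 − 5·2.4857 + 5 = 8.371
Star B: d = 1/p = 1/0.0255″ = 39.22 pc
Star B: M = m − 5 log₁₀ d + 5 = 16.04 − 5·1.5935 + 5 = 13.073
ΔM = M_A − M_B = 8.371 − (13.073) = -4.701; smaller M is more luminous → Star A.
L ratio = 10^(0.4 |ΔM|) = 10^1.881 = 75.95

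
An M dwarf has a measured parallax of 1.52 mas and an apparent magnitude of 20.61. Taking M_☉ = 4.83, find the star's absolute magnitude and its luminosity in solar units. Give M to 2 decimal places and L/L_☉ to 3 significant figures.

d = 1/p = 1000/1.52 mas = 657.9 pc
M = m − 5 log₁₀ d + 5 = 20.61 − 5·2.8182 + 5 = 11.519
M − M_☉ = 11.519 − 4.83 = 6.689
L/L_☉ = 10^(−0.4 × 6.689) = 2.110×10^-3

M ≈ 11.52; L/L_☉ ≈ 2.11×10^-3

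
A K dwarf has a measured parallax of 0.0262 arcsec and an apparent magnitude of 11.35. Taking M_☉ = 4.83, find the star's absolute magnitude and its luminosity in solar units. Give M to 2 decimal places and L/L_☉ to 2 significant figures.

M ≈ 8.44; L/L_☉ ≈ 0.036

d = 1/p = 1/0.0262″ = 38.17 pc
M = m − 5 log₁₀ d + 5 = 11.35 − 5·1.5817 + 5 = 8.442
M − M_☉ = 8.442 − 4.83 = 3.612
L/L_☉ = 10^(−0.4 × 3.612) = 0.03593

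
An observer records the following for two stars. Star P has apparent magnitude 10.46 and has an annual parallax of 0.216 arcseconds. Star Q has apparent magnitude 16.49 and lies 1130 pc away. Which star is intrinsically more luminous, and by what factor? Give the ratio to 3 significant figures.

Star Q is more luminous, by a factor of 231.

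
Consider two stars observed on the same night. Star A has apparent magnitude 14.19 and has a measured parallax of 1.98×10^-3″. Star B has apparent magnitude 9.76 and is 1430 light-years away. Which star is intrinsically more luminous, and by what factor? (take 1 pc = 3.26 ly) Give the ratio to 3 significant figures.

Star A: d = 1/p = 1/1.98×10^-3″ = 505.1 pc
Star A: M = m − 5 log₁₀ d + 5 = 14.19 − 5·2.7033 + 5 = 5.673
Star B: d = 1430 ly / 3.26 = 438.7 pc
Star B: M = m − 5 log₁₀ d + 5 = 9.76 − 5·2.6421 + 5 = 1.549
ΔM = M_A − M_B = 5.673 − (1.549) = 4.124; smaller M is more luminous → Star B.
L ratio = 10^(0.4 |ΔM|) = 10^1.650 = 44.62

Star B is more luminous, by a factor of 44.6.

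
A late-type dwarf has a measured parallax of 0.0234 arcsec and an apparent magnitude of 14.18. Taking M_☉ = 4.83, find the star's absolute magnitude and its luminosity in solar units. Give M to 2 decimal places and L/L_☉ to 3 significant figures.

M ≈ 11.03; L/L_☉ ≈ 3.32×10^-3

d = 1/p = 1/0.0234″ = 42.74 pc
M = m − 5 log₁₀ d + 5 = 14.18 − 5·1.6308 + 5 = 11.026
M − M_☉ = 11.026 − 4.83 = 6.196
L/L_☉ = 10^(−0.4 × 6.196) = 3.323×10^-3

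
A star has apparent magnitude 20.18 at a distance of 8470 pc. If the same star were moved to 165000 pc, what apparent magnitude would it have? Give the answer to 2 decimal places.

Flux ∝ 1/d², so Δm = 5 log₁₀(d₂/d₁) = 5 log₁₀(165000/8470) = 6.448
m₂ = m₁ + Δm = 20.18 + (6.448) = 26.628

m ≈ 26.63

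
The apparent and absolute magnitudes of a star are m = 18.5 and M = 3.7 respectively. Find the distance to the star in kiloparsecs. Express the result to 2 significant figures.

d ≈ 9.1 kpc

Distance modulus: m − M = 18.5 − (3.7) = 14.800
m − M = 5 log₁₀ d − 5
log₁₀ d = (m − M)/5 + 1 = 3.9600
d = 10^3.9600 = 9120 pc
= 9.120 kpc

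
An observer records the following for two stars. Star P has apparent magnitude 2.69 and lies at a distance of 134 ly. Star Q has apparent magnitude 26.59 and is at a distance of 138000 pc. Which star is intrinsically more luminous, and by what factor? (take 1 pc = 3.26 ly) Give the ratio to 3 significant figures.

Star P: d = 134 ly / 3.26 = 41.10 pc
Star P: M = m − 5 log₁₀ d + 5 = 2.69 − 5·1.6139 + 5 = -0.379
Star Q: M = m − 5 log₁₀ d + 5 = 26.59 − 5·5.1399 + 5 = 5.891
ΔM = M_P − M_Q = -0.379 − (5.891) = -6.270; smaller M is more luminous → Star P.
L ratio = 10^(0.4 |ΔM|) = 10^2.508 = 322.1

Star P is more luminous, by a factor of 322.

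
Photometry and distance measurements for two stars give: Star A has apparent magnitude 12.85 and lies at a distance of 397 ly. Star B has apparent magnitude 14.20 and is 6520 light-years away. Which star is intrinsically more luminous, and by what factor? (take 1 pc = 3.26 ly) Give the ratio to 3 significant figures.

Star B is more luminous, by a factor of 77.8.

Star A: d = 397 ly / 3.26 = 121.8 pc
Star A: M = m − 5 log₁₀ d + 5 = 12.85 − 5·2.0856 + 5 = 7.422
Star B: d = 6520 ly / 3.26 = 2000 pc
Star B: M = m − 5 log₁₀ d + 5 = 14.20 − 5·3.3010 + 5 = 2.695
ΔM = M_A − M_B = 7.422 − (2.695) = 4.727; smaller M is more luminous → Star B.
L ratio = 10^(0.4 |ΔM|) = 10^1.891 = 77.79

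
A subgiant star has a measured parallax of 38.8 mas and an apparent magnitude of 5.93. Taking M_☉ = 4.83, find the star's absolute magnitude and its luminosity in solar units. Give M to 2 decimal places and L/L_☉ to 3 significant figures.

M ≈ 3.87; L/L_☉ ≈ 2.41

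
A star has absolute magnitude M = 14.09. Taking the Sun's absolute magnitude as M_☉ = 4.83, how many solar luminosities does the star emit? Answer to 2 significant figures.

M − M_☉ = 14.09 − 4.83 = 9.260
L/L_☉ = 10^(−0.4 (M − M_☉)) = 10^-3.704 = 1.977×10^-4

L/L_☉ ≈ 2.0×10^-4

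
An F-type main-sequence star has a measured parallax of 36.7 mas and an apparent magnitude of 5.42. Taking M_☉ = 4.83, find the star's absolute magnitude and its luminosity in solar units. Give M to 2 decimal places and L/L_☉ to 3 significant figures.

d = 1/p = 1000/36.7 mas = 27.25 pc
M = m − 5 log₁₀ d + 5 = 5.42 − 5·1.4353 + 5 = 3.243
M − M_☉ = 3.243 − 4.83 = -1.587
L/L_☉ = 10^(−0.4 × -1.587) = 4.312

M ≈ 3.24; L/L_☉ ≈ 4.31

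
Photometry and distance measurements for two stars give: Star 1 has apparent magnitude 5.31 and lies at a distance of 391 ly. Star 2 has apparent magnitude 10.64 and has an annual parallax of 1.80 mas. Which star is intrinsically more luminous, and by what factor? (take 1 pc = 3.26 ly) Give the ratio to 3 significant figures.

Star 1: d = 391 ly / 3.26 = 119.9 pc
Star 1: M = m − 5 log₁₀ d + 5 = 5.31 − 5·2.0790 + 5 = -0.085
Star 2: p = 1.80 mas = 1.80×10^-3″ → d = 1/p = 555.6 pc
Star 2: M = m − 5 log₁₀ d + 5 = 10.64 − 5·2.7447 + 5 = 1.916
ΔM = M_1 − M_2 = -0.085 − (1.916) = -2.001; smaller M is more luminous → Star 1.
L ratio = 10^(0.4 |ΔM|) = 10^0.800 = 6.316

Star 1 is more luminous, by a factor of 6.32.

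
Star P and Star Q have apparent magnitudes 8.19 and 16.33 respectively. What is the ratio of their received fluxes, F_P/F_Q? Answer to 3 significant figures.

F_P/F_Q ≈ 1800

Magnitude difference = -8.14
Flux ratio = 10^(−0.4 Δm) = 10^(−0.4 × -8.14) = 10^3.256 = 1803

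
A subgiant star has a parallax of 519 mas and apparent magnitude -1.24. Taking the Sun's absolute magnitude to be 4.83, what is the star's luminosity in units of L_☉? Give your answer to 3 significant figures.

L/L_☉ ≈ 9.95

d = 1/p = 1000/519 mas = 1.927 pc
M = m − 5 log₁₀ d + 5 = -1.24 − 5·0.2848 + 5 = 2.336
M − M_☉ = 2.336 − 4.83 = -2.494
L/L_☉ = 10^(−0.4 × -2.494) = 9.946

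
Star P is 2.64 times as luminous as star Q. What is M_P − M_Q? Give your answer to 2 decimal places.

M_P − M_Q ≈ -1.05

Pogson: ΔM = −2.5 log₁₀(ratio) = −2.5 log₁₀(2.64) = −2.5 × 0.4216 = -1.054
Star P is brighter, so it has the smaller magnitude: the difference is negative.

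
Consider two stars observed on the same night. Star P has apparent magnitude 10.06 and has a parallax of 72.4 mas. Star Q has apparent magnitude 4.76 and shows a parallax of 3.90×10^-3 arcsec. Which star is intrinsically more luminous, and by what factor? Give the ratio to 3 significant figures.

Star Q is more luminous, by a factor of 45400.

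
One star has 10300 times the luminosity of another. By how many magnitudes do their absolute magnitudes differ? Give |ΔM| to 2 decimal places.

Pogson: ΔM = −2.5 log₁₀(ratio) = −2.5 log₁₀(10300) = −2.5 × 4.0128 = -10.032

|ΔM| ≈ 10.03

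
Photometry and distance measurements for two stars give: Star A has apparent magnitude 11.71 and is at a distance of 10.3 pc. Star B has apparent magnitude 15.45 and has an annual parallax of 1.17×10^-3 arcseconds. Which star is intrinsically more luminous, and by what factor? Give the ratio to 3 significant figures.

Star B is more luminous, by a factor of 220.

Star A: M = m − 5 log₁₀ d + 5 = 11.71 − 5·1.0128 + 5 = 11.646
Star B: d = 1/p = 1/1.17×10^-3″ = 854.7 pc
Star B: M = m − 5 log₁₀ d + 5 = 15.45 − 5·2.9318 + 5 = 5.791
ΔM = M_A − M_B = 11.646 − (5.791) = 5.855; smaller M is more luminous → Star B.
L ratio = 10^(0.4 |ΔM|) = 10^2.342 = 219.8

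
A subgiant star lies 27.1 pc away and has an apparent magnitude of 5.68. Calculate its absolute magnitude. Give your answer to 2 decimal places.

M ≈ 3.52

5 log₁₀(d/10 pc) = 5 log₁₀(27.10) − 5 = 2.165
M = m − 5 log₁₀(d/10) = 5.68 − 2.165 = 3.515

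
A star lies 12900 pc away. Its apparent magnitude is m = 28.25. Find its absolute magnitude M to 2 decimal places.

M ≈ 12.70

5 log₁₀(d/10 pc) = 5 log₁₀(12900) − 5 = 15.553
M = m − 5 log₁₀(d/10) = 28.25 − 15.553 = 12.697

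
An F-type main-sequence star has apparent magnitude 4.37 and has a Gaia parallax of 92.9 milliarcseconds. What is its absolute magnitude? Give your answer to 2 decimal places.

M ≈ 4.21

p = 92.9 mas = 0.0929″ → d = 1/p = 10.76 pc
5 log₁₀(d/10 pc) = 5 log₁₀(10.76) − 5 = 0.160
M = m − 5 log₁₀(d/10) = 4.37 − 0.160 = 4.210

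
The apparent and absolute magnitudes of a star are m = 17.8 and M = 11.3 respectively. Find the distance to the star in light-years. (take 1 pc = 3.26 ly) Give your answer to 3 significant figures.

Distance modulus: m − M = 17.8 − (11.3) = 6.500
m − M = 5 log₁₀ d − 5
log₁₀ d = (m − M)/5 + 1 = 2.3000
d = 10^2.3000 = 199.5 pc
= 650.5 ly

d ≈ 650 ly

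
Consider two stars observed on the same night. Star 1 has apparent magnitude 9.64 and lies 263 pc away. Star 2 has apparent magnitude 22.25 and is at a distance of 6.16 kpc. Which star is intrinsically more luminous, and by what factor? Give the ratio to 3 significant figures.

Star 1 is more luminous, by a factor of 202.

Star 1: M = m − 5 log₁₀ d + 5 = 9.64 − 5·2.4200 + 5 = 2.540
Star 2: d = 6.16 kpc = 6160 pc
Star 2: M = m − 5 log₁₀ d + 5 = 22.25 − 5·3.7896 + 5 = 8.302
ΔM = M_1 − M_2 = 2.540 − (8.302) = -5.762; smaller M is more luminous → Star 1.
L ratio = 10^(0.4 |ΔM|) = 10^2.305 = 201.7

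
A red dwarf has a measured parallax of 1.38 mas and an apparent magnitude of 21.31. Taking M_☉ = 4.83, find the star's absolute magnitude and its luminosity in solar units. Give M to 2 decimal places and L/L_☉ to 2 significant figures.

M ≈ 12.01; L/L_☉ ≈ 1.3×10^-3

d = 1/p = 1000/1.38 mas = 724.6 pc
M = m − 5 log₁₀ d + 5 = 21.31 − 5·2.8601 + 5 = 12.009
M − M_☉ = 12.009 − 4.83 = 7.179
L/L_☉ = 10^(−0.4 × 7.179) = 1.344×10^-3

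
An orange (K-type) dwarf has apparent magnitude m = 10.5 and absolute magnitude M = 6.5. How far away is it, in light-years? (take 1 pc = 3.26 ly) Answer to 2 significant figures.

d ≈ 210 ly

Distance modulus: m − M = 10.5 − (6.5) = 4.000
m − M = 5 log₁₀ d − 5
log₁₀ d = (m − M)/5 + 1 = 1.8000
d = 10^1.8000 = 63.10 pc
= 205.7 ly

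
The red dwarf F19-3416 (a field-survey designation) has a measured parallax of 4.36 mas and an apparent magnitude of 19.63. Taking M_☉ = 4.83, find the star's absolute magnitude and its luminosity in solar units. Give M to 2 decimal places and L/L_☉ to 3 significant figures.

d = 1/p = 1000/4.36 mas = 229.4 pc
M = m − 5 log₁₀ d + 5 = 19.63 − 5·2.3605 + 5 = 12.827
M − M_☉ = 12.827 − 4.83 = 7.997
L/L_☉ = 10^(−0.4 × 7.997) = 6.325×10^-4

M ≈ 12.83; L/L_☉ ≈ 6.32×10^-4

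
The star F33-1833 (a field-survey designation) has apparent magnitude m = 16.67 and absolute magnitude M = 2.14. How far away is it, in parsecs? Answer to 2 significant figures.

d ≈ 8100 pc

μ = m − M = 14.530
m − M = 5 log₁₀ d − 5
log₁₀ d = (m − M)/5 + 1 = 3.9060
d = 10^3.9060 = 8054 pc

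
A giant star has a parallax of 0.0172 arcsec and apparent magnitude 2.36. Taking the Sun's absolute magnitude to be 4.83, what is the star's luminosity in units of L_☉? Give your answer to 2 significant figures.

d = 1/p = 1/0.0172″ = 58.14 pc
M = m − 5 log₁₀ d + 5 = 2.36 − 5·1.7645 + 5 = -1.462
M − M_☉ = -1.462 − 4.83 = -6.292
L/L_☉ = 10^(−0.4 × -6.292) = 328.8

L/L_☉ ≈ 330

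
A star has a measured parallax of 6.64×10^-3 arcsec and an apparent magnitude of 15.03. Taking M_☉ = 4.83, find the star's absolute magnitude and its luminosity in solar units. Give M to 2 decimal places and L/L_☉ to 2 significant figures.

M ≈ 9.14; L/L_☉ ≈ 0.019

d = 1/p = 1/6.64×10^-3″ = 150.6 pc
M = m − 5 log₁₀ d + 5 = 15.03 − 5·2.1778 + 5 = 9.141
M − M_☉ = 9.141 − 4.83 = 4.311
L/L_☉ = 10^(−0.4 × 4.311) = 0.01887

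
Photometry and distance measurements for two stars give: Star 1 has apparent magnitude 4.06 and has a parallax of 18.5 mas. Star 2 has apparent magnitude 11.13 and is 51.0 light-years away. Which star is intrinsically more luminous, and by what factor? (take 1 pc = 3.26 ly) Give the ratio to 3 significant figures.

Star 1 is more luminous, by a factor of 8030.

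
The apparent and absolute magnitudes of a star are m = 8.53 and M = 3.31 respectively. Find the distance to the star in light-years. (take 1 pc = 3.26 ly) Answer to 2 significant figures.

d ≈ 360 ly

Distance modulus: m − M = 8.53 − (3.31) = 5.220
m − M = 5 log₁₀ d − 5
log₁₀ d = (m − M)/5 + 1 = 2.0440
d = 10^2.0440 = 110.7 pc
= 360.8 ly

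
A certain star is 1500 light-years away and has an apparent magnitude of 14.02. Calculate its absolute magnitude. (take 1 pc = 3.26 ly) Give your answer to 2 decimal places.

d = 1500 ly / 3.26 = 460.1 pc
5 log₁₀(d/10 pc) = 5 log₁₀(460.1) − 5 = 8.314
M = m − 5 log₁₀(d/10) = 14.02 − 8.314 = 5.706

M ≈ 5.71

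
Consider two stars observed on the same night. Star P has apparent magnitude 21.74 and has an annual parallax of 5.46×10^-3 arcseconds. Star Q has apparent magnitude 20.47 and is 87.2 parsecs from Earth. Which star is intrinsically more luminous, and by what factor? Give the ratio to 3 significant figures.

Star P: d = 1/p = 1/5.46×10^-3″ = 183.2 pc
Star P: M = m − 5 log₁₀ d + 5 = 21.74 − 5·2.2628 + 5 = 15.426
Star Q: M = m − 5 log₁₀ d + 5 = 20.47 − 5·1.9405 + 5 = 15.767
ΔM = M_P − M_Q = 15.426 − (15.767) = -0.341; smaller M is more luminous → Star P.
L ratio = 10^(0.4 |ΔM|) = 10^0.137 = 1.370

Star P is more luminous, by a factor of 1.37.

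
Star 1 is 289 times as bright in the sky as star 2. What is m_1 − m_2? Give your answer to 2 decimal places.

m_1 − m_2 ≈ -6.15

Pogson: Δm = −2.5 log₁₀(ratio) = −2.5 log₁₀(289) = −2.5 × 2.4609 = -6.152
Star 1 is brighter, so it has the smaller magnitude: the difference is negative.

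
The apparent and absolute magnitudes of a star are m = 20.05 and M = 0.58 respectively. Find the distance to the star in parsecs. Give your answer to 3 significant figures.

Distance modulus: m − M = 20.05 − (0.58) = 19.470
m − M = 5 log₁₀ d − 5
log₁₀ d = (m − M)/5 + 1 = 4.8940
d = 10^4.8940 = 78340 pc

d ≈ 78300 pc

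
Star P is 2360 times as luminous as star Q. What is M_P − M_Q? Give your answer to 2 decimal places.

M_P − M_Q ≈ -8.43

Pogson: ΔM = −2.5 log₁₀(ratio) = −2.5 log₁₀(2360) = −2.5 × 3.3729 = -8.432
Star P is brighter, so it has the smaller magnitude: the difference is negative.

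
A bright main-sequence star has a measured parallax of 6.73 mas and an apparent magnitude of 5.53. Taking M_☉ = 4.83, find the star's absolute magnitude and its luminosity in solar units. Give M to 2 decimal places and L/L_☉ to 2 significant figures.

d = 1/p = 1000/6.73 mas = 148.6 pc
M = m − 5 log₁₀ d + 5 = 5.53 − 5·2.1720 + 5 = -0.330
M − M_☉ = -0.330 − 4.83 = -5.160
L/L_☉ = 10^(−0.4 × -5.160) = 115.9

M ≈ -0.33; L/L_☉ ≈ 120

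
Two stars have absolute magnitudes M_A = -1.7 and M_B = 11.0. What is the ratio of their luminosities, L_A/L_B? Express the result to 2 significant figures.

L_A/L_B ≈ 120000

ΔM = M_A − M_B = -12.7
L_A/L_B = 10^(−0.4 ΔM) = 10^5.080 = 120200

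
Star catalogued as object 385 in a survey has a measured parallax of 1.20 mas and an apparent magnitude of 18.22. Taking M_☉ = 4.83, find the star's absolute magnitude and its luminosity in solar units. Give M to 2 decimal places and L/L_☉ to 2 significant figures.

d = 1/p = 1000/1.20 mas = 833.3 pc
M = m − 5 log₁₀ d + 5 = 18.22 − 5·2.9208 + 5 = 8.616
M − M_☉ = 8.616 − 4.83 = 3.786
L/L_☉ = 10^(−0.4 × 3.786) = 0.03059

M ≈ 8.62; L/L_☉ ≈ 0.031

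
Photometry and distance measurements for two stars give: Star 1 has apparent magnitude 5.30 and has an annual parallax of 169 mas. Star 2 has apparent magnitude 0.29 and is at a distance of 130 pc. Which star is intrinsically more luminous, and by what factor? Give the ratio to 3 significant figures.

Star 1: p = 169 mas = 0.169″ → d = 1/p = 5.917 pc
Star 1: M = m − 5 log₁₀ d + 5 = 5.30 − 5·0.7721 + 5 = 6.439
Star 2: M = m − 5 log₁₀ d + 5 = 0.29 − 5·2.1139 + 5 = -5.280
ΔM = M_1 − M_2 = 6.439 − (-5.280) = 11.719; smaller M is more luminous → Star 2.
L ratio = 10^(0.4 |ΔM|) = 10^4.688 = 48710

Star 2 is more luminous, by a factor of 48700.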